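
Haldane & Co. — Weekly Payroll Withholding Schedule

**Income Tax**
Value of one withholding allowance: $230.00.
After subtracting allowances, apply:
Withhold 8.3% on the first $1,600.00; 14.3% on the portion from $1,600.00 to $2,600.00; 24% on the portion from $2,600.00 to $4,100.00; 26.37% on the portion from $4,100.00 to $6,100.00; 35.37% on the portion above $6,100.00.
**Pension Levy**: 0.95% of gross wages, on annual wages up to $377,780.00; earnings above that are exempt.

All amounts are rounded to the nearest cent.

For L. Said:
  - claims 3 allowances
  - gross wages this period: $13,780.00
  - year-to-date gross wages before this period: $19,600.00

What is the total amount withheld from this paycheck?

$3,766.47

Income Tax: taxable = $13,780.00 − 3×$230.00 = $13,090.00
  $1,163.20 + 35.37% × ($13,090.00 − $6,100.00) = $1,163.20 + 35.37% × $6,990.00 = $3,635.56
Pension Levy: 0.95% × $13,780.00 = $130.91
Total: $3,635.56 + $130.91 = $3,766.47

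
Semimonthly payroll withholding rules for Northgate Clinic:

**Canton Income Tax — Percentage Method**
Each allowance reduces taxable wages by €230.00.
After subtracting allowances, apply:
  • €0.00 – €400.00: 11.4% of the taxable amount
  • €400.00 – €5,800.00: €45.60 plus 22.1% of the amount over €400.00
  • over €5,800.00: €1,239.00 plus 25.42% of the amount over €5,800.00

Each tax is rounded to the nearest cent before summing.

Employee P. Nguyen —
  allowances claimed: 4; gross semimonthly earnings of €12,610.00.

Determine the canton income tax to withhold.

Canton Income Tax: taxable = €12,610.00 − 4×€230.00 = €11,690.00
  €1,239.00 + 25.42% × (€11,690.00 − €5,800.00) = €1,239.00 + 25.42% × €5,890.00 = €2,736.24

€2,736.24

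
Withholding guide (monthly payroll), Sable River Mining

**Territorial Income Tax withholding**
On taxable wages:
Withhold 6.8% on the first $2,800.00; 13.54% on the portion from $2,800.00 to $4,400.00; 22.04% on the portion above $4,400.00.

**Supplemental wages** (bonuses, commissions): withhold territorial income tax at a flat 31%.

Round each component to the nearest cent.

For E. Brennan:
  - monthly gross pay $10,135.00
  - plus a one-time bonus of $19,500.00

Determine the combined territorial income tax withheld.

$7,716.03

Territorial Income Tax: taxable = $10,135.00
  $407.04 + 22.04% × ($10,135.00 − $4,400.00) = $407.04 + 22.04% × $5,735.00 = $1,671.03
Supplemental (31% flat on bonus): 31% × $19,500.00 = $6,045.00
Total territorial income tax: $1,671.03 + $6,045.00 = $7,716.03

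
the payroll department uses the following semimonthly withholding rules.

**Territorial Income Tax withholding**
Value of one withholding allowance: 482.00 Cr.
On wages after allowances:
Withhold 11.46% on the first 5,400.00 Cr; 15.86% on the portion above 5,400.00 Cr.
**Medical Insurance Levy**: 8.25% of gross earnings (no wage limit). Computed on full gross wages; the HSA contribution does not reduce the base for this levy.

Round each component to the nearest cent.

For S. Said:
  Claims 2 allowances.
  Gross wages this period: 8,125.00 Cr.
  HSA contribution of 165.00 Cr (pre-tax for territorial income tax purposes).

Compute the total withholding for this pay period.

1,542.28 Cr

Territorial Income Tax: taxable = 8,125.00 Cr − 165.00 Cr − 2×482.00 Cr = 6,996.00 Cr
  618.84 Cr + 15.86% × (6,996.00 Cr − 5,400.00 Cr) = 618.84 Cr + 15.86% × 1,596.00 Cr = 871.97 Cr
Medical Insurance Levy: 8.25% × 8,125.00 Cr = 670.31 Cr
Total: 871.97 Cr + 670.31 Cr = 1,542.28 Cr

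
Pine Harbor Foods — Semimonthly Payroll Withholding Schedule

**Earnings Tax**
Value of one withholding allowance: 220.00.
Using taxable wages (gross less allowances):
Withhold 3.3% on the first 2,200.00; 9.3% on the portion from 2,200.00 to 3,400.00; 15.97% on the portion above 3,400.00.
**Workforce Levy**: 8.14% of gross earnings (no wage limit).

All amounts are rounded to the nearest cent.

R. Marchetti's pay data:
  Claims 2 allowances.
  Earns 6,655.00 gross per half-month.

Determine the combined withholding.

Earnings Tax: taxable = 6,655.00 − 2×220.00 = 6,215.00
  184.20 + 15.97% × (6,215.00 − 3,400.00) = 184.20 + 15.97% × 2,815.00 = 633.76
Workforce Levy: 8.14% × 6,655.00 = 541.72
Total: 633.76 + 541.72 = 1,175.48

1,175.48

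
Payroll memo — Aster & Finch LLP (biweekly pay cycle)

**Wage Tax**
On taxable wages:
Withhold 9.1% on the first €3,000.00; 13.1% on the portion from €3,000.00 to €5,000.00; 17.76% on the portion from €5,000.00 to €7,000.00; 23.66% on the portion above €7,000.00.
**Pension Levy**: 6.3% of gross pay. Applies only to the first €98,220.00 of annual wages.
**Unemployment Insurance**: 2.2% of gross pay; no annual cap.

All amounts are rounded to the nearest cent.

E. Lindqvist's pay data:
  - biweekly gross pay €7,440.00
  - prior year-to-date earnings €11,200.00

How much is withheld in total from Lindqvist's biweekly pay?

Wage Tax: taxable = €7,440.00
  €890.20 + 23.66% × (€7,440.00 − €7,000.00) = €890.20 + 23.66% × €440.00 = €994.30
Pension Levy: 6.3% × €7,440.00 = €468.72
Unemployment Insurance: 2.2% × €7,440.00 = €163.68
Total: €994.30 + €468.72 + €163.68 = €1,626.70

€1,626.70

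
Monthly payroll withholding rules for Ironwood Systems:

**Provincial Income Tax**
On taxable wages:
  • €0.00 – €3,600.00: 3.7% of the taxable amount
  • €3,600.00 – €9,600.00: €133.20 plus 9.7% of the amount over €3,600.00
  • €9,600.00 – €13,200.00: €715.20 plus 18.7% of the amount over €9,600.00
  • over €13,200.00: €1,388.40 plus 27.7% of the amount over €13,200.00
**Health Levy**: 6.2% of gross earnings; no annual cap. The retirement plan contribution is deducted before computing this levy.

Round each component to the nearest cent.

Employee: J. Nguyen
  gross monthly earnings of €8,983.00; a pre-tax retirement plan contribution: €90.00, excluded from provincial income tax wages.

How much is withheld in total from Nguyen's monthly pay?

Provincial Income Tax: taxable = €8,983.00 − €90.00 = €8,893.00
  €133.20 + 9.7% × (€8,893.00 − €3,600.00) = €133.20 + 9.7% × €5,293.00 = €646.62
Health Levy: 6.2% × €8,893.00 = €551.37
Total: €646.62 + €551.37 = €1,197.99

€1,197.99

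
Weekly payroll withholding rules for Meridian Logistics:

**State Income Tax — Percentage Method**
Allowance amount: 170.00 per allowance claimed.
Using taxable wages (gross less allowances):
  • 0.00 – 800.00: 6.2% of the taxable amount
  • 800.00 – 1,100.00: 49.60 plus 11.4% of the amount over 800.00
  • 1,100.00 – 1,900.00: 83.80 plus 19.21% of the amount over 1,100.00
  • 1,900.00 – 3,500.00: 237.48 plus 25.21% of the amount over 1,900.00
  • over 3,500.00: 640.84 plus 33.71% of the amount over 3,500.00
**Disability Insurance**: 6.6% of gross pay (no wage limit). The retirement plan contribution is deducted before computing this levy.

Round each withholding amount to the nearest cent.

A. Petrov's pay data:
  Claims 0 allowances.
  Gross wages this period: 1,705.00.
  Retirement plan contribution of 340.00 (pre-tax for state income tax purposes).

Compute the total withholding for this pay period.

State Income Tax: taxable = 1,705.00 − 340.00 = 1,365.00
  83.80 + 19.21% × (1,365.00 − 1,100.00) = 83.80 + 19.21% × 265.00 = 134.71
Disability Insurance: 6.6% × 1,365.00 = 90.09
Total: 134.71 + 90.09 = 224.80

224.80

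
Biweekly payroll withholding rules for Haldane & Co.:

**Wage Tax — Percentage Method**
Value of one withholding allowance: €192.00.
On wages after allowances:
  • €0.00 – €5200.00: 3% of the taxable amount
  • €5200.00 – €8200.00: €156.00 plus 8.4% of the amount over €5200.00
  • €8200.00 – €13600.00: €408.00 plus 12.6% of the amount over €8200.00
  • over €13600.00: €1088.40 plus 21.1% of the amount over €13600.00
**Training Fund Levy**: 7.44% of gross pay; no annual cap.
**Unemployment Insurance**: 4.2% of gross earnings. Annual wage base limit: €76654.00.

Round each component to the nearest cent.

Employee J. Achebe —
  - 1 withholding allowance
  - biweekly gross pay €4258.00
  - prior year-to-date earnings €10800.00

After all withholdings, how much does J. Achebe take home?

€3640.38

Wage Tax: taxable = €4258.00 − 1×€192.00 = €4066.00
  3% × €4066.00 = €121.98
Training Fund Levy: 7.44% × €4258.00 = €316.80
Unemployment Insurance: 4.2% × €4258.00 = €178.84
Total withheld: €121.98 + €316.80 + €178.84 = €617.62
Net pay: €4258.00 − €617.62 = €3640.38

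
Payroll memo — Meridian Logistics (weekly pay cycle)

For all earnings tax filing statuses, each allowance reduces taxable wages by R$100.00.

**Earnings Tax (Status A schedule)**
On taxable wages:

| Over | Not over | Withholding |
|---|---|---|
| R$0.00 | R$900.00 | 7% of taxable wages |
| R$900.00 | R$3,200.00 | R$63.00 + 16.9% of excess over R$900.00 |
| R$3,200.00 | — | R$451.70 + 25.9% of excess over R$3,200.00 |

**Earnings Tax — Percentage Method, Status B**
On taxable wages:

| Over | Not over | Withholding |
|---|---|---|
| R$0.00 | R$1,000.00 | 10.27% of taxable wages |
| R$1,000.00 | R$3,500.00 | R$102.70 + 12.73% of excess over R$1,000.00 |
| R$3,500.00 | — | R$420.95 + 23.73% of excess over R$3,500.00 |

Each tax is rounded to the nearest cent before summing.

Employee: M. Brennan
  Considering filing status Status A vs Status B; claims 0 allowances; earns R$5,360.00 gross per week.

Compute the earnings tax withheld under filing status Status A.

R$1,011.14

Earnings Tax (Status A): taxable = R$5,360.00
  R$451.70 + 25.9% × (R$5,360.00 − R$3,200.00) = R$451.70 + 25.9% × R$2,160.00 = R$1,011.14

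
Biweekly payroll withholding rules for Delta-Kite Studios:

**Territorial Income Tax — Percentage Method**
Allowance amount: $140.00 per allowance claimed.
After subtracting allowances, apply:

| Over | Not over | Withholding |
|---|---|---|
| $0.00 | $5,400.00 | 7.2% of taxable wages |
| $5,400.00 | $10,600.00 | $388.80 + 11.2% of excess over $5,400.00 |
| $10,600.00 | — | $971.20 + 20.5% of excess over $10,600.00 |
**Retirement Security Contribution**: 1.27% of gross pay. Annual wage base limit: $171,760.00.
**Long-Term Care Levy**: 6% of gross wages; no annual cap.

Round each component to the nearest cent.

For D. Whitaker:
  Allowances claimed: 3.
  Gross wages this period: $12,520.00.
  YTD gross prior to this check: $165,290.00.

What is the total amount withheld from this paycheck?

Territorial Income Tax: taxable = $12,520.00 − 3×$140.00 = $12,100.00
  $971.20 + 20.5% × ($12,100.00 − $10,600.00) = $971.20 + 20.5% × $1,500.00 = $1,278.70
Retirement Security Contribution: cap $171,760.00 − YTD $165,290.00 = $6,470.00 subject; 1.27% × $6,470.00 = $82.17
Long-Term Care Levy: 6% × $12,520.00 = $751.20
Total: $1,278.70 + $82.17 + $751.20 = $2,112.07

$2,112.07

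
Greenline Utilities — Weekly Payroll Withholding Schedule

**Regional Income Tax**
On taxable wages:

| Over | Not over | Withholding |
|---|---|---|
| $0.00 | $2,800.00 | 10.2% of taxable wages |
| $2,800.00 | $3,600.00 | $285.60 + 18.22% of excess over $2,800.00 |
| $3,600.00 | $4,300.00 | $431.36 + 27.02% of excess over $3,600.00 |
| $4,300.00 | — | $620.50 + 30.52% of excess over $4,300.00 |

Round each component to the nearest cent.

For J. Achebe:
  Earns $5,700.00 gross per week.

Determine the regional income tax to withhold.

$1,047.78

Regional Income Tax: taxable = $5,700.00
  $620.50 + 30.52% × ($5,700.00 − $4,300.00) = $620.50 + 30.52% × $1,400.00 = $1,047.78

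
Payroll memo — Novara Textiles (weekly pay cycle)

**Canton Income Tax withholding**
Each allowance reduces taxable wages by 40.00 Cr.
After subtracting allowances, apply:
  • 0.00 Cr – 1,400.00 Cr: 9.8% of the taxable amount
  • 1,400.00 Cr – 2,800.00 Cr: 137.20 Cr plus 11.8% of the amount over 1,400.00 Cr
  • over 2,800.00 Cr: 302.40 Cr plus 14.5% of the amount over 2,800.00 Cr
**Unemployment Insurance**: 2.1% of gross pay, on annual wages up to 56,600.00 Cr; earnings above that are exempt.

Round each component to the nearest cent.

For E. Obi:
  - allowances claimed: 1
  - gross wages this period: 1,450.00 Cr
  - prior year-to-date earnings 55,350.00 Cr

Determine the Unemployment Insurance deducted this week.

Unemployment Insurance: cap 56,600.00 Cr − YTD 55,350.00 Cr = 1,250.00 Cr subject; 2.1% × 1,250.00 Cr = 26.25 Cr

26.25 Cr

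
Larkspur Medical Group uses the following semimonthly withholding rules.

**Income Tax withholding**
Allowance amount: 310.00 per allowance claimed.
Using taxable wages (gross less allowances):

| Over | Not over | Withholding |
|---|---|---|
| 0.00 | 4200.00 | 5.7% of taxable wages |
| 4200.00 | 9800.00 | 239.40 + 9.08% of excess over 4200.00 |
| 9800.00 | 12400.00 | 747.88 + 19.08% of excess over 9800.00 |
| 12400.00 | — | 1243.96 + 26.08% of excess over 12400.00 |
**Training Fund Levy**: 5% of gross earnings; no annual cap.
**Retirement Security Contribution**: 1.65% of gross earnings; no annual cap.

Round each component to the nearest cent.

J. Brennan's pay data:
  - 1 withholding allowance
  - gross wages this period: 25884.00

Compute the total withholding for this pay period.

6401.03

Income Tax: taxable = 25884.00 − 1×310.00 = 25574.00
  1243.96 + 26.08% × (25574.00 − 12400.00) = 1243.96 + 26.08% × 13174.00 = 4679.74
Training Fund Levy: 5% × 25884.00 = 1294.20
Retirement Security Contribution: 1.65% × 25884.00 = 427.09
Total: 4679.74 + 1294.20 + 427.09 = 6401.03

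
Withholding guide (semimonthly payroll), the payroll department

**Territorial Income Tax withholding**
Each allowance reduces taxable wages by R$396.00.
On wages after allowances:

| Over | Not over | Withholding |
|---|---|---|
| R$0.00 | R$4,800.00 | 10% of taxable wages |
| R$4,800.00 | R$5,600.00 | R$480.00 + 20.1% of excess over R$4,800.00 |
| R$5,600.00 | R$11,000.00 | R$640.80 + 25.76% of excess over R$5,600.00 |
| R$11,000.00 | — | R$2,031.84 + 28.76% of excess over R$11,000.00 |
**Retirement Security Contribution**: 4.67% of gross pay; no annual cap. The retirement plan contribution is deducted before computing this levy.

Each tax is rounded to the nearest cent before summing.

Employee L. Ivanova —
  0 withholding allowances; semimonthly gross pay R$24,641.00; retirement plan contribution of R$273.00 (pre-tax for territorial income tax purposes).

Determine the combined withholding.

Territorial Income Tax: taxable = R$24,641.00 − R$273.00 = R$24,368.00
  R$2,031.84 + 28.76% × (R$24,368.00 − R$11,000.00) = R$2,031.84 + 28.76% × R$13,368.00 = R$5,876.48
Retirement Security Contribution: 4.67% × R$24,368.00 = R$1,137.99
Total: R$5,876.48 + R$1,137.99 = R$7,014.47

R$7,014.47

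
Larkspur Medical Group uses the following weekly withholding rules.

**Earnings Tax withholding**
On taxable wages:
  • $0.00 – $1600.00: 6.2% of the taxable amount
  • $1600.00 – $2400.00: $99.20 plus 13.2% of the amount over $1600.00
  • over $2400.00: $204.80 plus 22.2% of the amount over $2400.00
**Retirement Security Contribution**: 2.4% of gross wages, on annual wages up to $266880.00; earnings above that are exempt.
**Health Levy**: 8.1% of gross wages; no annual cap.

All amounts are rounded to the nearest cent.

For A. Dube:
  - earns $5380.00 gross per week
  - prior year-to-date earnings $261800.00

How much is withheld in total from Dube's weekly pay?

$1424.06

Earnings Tax: taxable = $5380.00
  $204.80 + 22.2% × ($5380.00 − $2400.00) = $204.80 + 22.2% × $2980.00 = $866.36
Retirement Security Contribution: cap $266880.00 − YTD $261800.00 = $5080.00 subject; 2.4% × $5080.00 = $121.92
Health Levy: 8.1% × $5380.00 = $435.78
Total: $866.36 + $121.92 + $435.78 = $1424.06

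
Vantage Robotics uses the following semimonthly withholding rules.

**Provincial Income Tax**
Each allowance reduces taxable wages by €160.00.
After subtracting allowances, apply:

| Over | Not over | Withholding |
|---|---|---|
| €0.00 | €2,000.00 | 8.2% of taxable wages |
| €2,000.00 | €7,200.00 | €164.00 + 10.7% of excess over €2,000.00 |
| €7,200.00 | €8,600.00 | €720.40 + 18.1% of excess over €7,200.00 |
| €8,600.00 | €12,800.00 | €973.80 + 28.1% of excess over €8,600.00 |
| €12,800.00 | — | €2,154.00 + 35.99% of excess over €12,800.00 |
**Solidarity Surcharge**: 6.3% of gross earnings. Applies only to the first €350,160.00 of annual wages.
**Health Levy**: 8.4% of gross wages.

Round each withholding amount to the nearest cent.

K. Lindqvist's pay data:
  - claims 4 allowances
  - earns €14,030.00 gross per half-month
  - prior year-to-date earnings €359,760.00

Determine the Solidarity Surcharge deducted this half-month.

€0.00

Solidarity Surcharge: YTD €359,760.00 ≥ cap €350,160.00 → €0.00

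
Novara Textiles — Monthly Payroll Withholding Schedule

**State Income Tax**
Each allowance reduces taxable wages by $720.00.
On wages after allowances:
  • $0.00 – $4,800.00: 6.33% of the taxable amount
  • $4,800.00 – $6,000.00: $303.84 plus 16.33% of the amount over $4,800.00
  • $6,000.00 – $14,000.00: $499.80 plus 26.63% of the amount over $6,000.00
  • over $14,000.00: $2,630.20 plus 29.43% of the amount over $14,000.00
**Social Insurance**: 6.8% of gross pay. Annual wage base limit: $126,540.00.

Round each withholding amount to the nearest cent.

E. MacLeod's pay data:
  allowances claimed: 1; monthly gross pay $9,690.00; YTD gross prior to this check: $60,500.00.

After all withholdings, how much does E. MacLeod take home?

$7,740.37

State Income Tax: taxable = $9,690.00 − 1×$720.00 = $8,970.00
  $499.80 + 26.63% × ($8,970.00 − $6,000.00) = $499.80 + 26.63% × $2,970.00 = $1,290.71
Social Insurance: 6.8% × $9,690.00 = $658.92
Total withheld: $1,290.71 + $658.92 = $1,949.63
Net pay: $9,690.00 − $1,949.63 = $7,740.37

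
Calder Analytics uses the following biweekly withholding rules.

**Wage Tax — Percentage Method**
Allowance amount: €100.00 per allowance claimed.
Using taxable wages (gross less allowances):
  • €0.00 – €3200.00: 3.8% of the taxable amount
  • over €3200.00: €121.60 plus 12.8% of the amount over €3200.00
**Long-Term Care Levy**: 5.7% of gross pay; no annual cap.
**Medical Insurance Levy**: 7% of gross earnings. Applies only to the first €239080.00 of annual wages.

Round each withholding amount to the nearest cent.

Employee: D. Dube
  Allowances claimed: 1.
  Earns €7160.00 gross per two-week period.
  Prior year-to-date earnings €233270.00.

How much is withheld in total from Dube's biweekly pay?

Wage Tax: taxable = €7160.00 − 1×€100.00 = €7060.00
  €121.60 + 12.8% × (€7060.00 − €3200.00) = €121.60 + 12.8% × €3860.00 = €615.68
Long-Term Care Levy: 5.7% × €7160.00 = €408.12
Medical Insurance Levy: cap €239080.00 − YTD €233270.00 = €5810.00 subject; 7% × €5810.00 = €406.70
Total: €615.68 + €408.12 + €406.70 = €1430.50

€1430.50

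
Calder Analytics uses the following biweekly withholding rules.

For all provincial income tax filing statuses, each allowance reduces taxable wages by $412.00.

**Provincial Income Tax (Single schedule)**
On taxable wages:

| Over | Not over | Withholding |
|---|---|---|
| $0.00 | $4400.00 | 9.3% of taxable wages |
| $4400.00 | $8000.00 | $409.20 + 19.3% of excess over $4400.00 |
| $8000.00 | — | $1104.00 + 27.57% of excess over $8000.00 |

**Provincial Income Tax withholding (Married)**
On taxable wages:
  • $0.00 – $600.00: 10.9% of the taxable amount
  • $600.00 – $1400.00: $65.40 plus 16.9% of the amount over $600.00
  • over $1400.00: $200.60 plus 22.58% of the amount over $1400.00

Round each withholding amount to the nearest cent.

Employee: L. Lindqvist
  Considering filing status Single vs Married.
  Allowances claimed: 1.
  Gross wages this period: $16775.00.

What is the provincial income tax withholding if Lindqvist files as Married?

Provincial Income Tax (Married): taxable = $16775.00 − 1×$412.00 = $16363.00
  $200.60 + 22.58% × ($16363.00 − $1400.00) = $200.60 + 22.58% × $14963.00 = $3579.25

$3579.25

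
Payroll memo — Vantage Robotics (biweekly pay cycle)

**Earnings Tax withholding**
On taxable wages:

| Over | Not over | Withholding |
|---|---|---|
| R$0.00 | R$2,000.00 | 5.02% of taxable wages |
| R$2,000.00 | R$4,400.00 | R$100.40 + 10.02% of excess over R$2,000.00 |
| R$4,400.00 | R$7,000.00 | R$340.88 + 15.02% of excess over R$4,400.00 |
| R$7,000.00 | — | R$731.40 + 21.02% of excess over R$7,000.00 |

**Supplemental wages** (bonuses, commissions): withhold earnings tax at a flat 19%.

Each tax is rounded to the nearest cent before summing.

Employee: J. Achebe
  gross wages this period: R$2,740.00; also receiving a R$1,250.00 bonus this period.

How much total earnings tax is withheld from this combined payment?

R$412.05

Earnings Tax: taxable = R$2,740.00
  R$100.40 + 10.02% × (R$2,740.00 − R$2,000.00) = R$100.40 + 10.02% × R$740.00 = R$174.55
Supplemental (19% flat on bonus): 19% × R$1,250.00 = R$237.50
Total earnings tax: R$174.55 + R$237.50 = R$412.05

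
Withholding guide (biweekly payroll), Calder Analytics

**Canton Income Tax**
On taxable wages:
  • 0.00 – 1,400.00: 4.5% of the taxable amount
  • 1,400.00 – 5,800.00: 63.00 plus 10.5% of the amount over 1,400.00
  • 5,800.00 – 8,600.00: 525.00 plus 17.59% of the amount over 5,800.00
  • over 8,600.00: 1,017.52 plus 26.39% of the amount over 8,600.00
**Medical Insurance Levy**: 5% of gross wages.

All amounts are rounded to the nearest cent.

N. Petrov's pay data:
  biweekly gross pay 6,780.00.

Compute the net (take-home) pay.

5,743.62

Canton Income Tax: taxable = 6,780.00
  525.00 + 17.59% × (6,780.00 − 5,800.00) = 525.00 + 17.59% × 980.00 = 697.38
Medical Insurance Levy: 5% × 6,780.00 = 339.00
Total withheld: 697.38 + 339.00 = 1,036.38
Net pay: 6,780.00 − 1,036.38 = 5,743.62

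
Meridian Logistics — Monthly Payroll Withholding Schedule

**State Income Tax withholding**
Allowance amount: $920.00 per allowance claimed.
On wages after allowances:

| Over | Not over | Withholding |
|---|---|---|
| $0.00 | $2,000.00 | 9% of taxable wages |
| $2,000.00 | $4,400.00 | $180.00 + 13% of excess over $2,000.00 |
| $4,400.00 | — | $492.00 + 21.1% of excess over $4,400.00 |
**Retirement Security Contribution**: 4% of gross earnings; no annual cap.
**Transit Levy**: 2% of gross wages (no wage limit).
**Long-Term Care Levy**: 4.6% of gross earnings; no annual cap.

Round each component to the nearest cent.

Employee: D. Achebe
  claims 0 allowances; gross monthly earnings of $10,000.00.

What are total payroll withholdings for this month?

State Income Tax: taxable = $10,000.00
  $492.00 + 21.1% × ($10,000.00 − $4,400.00) = $492.00 + 21.1% × $5,600.00 = $1,673.60
Retirement Security Contribution: 4% × $10,000.00 = $400.00
Transit Levy: 2% × $10,000.00 = $200.00
Long-Term Care Levy: 4.6% × $10,000.00 = $460.00
Total: $1,673.60 + $400.00 + $200.00 + $460.00 = $2,733.60

$2,733.60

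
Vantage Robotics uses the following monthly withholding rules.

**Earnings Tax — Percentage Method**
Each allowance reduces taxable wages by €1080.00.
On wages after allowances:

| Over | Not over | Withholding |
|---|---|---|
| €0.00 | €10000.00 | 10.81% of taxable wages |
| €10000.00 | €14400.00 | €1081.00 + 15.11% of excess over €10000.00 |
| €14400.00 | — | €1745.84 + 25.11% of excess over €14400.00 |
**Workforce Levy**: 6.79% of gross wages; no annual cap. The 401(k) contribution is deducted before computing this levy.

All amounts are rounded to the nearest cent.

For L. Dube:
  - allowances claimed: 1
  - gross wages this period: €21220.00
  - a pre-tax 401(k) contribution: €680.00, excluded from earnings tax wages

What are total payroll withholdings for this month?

Earnings Tax: taxable = €21220.00 − €680.00 − 1×€1080.00 = €19460.00
  €1745.84 + 25.11% × (€19460.00 − €14400.00) = €1745.84 + 25.11% × €5060.00 = €3016.41
Workforce Levy: 6.79% × €20540.00 = €1394.67
Total: €3016.41 + €1394.67 = €4411.08

€4411.08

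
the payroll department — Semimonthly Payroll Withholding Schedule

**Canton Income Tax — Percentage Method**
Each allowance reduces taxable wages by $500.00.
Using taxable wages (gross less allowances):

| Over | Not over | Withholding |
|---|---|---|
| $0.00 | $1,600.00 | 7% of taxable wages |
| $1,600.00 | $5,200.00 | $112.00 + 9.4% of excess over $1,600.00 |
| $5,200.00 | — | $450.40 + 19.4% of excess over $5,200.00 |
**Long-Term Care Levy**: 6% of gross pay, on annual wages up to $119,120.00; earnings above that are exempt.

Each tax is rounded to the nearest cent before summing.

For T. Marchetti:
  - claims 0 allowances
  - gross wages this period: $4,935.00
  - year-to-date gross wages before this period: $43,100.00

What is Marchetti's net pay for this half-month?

$4,213.41

Canton Income Tax: taxable = $4,935.00
  $112.00 + 9.4% × ($4,935.00 − $1,600.00) = $112.00 + 9.4% × $3,335.00 = $425.49
Long-Term Care Levy: 6% × $4,935.00 = $296.10
Total withheld: $425.49 + $296.10 = $721.59
Net pay: $4,935.00 − $721.59 = $4,213.41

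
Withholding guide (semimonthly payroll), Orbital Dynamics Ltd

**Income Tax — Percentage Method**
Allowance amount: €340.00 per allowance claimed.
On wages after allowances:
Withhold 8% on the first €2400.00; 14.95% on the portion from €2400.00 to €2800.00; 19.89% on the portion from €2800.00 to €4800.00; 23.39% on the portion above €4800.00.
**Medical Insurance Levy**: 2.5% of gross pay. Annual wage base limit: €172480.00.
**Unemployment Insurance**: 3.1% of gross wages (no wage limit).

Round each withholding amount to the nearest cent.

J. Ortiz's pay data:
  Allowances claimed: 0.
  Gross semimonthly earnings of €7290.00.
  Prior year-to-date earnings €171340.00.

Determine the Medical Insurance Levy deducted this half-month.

Medical Insurance Levy: cap €172480.00 − YTD €171340.00 = €1140.00 subject; 2.5% × €1140.00 = €28.50

€28.50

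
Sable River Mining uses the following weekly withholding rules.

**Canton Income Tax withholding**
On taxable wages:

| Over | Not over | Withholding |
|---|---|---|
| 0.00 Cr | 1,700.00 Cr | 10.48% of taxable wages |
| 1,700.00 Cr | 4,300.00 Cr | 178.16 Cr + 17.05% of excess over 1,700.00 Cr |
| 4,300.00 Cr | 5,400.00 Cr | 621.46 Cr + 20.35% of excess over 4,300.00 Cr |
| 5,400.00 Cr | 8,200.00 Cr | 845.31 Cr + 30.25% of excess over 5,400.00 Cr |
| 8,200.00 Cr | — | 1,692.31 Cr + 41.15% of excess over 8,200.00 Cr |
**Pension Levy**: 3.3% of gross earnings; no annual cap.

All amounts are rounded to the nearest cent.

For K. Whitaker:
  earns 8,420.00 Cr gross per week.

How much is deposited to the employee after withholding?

Canton Income Tax: taxable = 8,420.00 Cr
  1,692.31 Cr + 41.15% × (8,420.00 Cr − 8,200.00 Cr) = 1,692.31 Cr + 41.15% × 220.00 Cr = 1,782.84 Cr
Pension Levy: 3.3% × 8,420.00 Cr = 277.86 Cr
Total withheld: 1,782.84 Cr + 277.86 Cr = 2,060.70 Cr
Net pay: 8,420.00 Cr − 2,060.70 Cr = 6,359.30 Cr

6,359.30 Cr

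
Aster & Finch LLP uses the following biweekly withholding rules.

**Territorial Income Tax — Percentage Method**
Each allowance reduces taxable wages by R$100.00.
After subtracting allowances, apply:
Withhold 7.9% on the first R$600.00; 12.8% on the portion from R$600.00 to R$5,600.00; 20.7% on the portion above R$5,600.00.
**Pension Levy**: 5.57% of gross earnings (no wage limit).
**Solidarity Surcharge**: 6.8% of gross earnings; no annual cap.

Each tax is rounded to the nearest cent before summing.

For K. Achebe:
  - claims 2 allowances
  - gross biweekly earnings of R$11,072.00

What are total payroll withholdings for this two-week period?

Territorial Income Tax: taxable = R$11,072.00 − 2×R$100.00 = R$10,872.00
  R$687.40 + 20.7% × (R$10,872.00 − R$5,600.00) = R$687.40 + 20.7% × R$5,272.00 = R$1,778.70
Pension Levy: 5.57% × R$11,072.00 = R$616.71
Solidarity Surcharge: 6.8% × R$11,072.00 = R$752.90
Total: R$1,778.70 + R$616.71 + R$752.90 = R$3,148.31

R$3,148.31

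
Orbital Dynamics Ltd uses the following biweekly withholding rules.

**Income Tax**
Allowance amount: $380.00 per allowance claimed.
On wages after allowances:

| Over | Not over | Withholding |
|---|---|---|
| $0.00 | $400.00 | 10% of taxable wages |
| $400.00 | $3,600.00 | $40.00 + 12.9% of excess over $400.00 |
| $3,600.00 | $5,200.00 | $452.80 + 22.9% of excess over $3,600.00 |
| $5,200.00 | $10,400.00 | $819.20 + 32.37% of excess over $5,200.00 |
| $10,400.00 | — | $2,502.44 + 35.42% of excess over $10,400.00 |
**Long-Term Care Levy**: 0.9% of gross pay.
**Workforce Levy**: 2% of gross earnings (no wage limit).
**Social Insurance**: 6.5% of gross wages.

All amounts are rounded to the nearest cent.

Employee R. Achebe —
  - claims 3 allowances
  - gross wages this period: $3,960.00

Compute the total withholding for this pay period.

Income Tax: taxable = $3,960.00 − 3×$380.00 = $2,820.00
  $40.00 + 12.9% × ($2,820.00 − $400.00) = $40.00 + 12.9% × $2,420.00 = $352.18
Long-Term Care Levy: 0.9% × $3,960.00 = $35.64
Workforce Levy: 2% × $3,960.00 = $79.20
Social Insurance: 6.5% × $3,960.00 = $257.40
Total: $352.18 + $35.64 + $79.20 + $257.40 = $724.42

$724.42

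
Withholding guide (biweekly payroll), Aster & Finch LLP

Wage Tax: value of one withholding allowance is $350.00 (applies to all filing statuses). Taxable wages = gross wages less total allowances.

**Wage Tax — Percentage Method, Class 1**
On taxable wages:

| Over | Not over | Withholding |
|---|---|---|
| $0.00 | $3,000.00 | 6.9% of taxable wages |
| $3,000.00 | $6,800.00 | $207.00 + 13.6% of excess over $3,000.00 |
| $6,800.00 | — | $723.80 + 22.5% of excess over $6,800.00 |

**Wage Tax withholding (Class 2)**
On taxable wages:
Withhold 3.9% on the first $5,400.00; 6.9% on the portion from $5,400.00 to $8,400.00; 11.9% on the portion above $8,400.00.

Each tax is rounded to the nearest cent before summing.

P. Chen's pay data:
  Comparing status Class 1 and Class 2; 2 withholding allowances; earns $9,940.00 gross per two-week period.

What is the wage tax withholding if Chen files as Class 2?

Wage Tax (Class 2): taxable = $9,940.00 − 2×$350.00 = $9,240.00
  $417.60 + 11.9% × ($9,240.00 − $8,400.00) = $417.60 + 11.9% × $840.00 = $517.56

$517.56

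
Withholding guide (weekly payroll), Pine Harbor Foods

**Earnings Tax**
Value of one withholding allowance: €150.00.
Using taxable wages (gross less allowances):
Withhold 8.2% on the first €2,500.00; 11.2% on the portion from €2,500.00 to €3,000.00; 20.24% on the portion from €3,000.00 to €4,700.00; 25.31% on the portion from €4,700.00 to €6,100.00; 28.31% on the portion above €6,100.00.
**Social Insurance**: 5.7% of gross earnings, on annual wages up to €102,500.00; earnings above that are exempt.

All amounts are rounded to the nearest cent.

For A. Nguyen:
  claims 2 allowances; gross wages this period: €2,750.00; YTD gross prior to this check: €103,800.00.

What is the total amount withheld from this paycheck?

€200.90

Earnings Tax: taxable = €2,750.00 − 2×€150.00 = €2,450.00
  8.2% × €2,450.00 = €200.90
Social Insurance: YTD €103,800.00 ≥ cap €102,500.00 → €0.00
Total: €200.90 + €0.00 = €200.90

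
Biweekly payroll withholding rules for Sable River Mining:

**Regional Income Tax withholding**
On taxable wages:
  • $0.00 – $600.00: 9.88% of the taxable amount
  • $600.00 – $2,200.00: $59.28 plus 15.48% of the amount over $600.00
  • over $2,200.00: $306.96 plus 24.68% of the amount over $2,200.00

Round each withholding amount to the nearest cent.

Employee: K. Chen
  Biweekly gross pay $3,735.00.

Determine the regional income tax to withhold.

$685.80

Regional Income Tax: taxable = $3,735.00
  $306.96 + 24.68% × ($3,735.00 − $2,200.00) = $306.96 + 24.68% × $1,535.00 = $685.80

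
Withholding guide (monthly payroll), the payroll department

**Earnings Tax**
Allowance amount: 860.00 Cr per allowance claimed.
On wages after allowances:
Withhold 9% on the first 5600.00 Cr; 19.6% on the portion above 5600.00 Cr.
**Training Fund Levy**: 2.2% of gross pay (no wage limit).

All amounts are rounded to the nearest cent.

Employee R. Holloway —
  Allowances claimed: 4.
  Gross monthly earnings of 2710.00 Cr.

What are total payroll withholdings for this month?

Earnings Tax: taxable = 2710.00 Cr − 4×860.00 Cr = -730.00 Cr
  Taxable ≤ 0 → 0.00 Cr
Training Fund Levy: 2.2% × 2710.00 Cr = 59.62 Cr
Total: 0.00 Cr + 59.62 Cr = 59.62 Cr

59.62 Cr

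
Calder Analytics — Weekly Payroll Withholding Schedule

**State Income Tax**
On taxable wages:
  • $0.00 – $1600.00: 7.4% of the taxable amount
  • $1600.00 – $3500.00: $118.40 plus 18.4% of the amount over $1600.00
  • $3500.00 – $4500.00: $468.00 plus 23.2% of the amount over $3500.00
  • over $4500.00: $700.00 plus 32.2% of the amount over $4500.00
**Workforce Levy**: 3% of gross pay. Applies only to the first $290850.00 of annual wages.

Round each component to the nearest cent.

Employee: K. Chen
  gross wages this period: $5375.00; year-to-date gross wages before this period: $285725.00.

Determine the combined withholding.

State Income Tax: taxable = $5375.00
  $700.00 + 32.2% × ($5375.00 − $4500.00) = $700.00 + 32.2% × $875.00 = $981.75
Workforce Levy: cap $290850.00 − YTD $285725.00 = $5125.00 subject; 3% × $5125.00 = $153.75
Total: $981.75 + $153.75 = $1135.50

$1135.50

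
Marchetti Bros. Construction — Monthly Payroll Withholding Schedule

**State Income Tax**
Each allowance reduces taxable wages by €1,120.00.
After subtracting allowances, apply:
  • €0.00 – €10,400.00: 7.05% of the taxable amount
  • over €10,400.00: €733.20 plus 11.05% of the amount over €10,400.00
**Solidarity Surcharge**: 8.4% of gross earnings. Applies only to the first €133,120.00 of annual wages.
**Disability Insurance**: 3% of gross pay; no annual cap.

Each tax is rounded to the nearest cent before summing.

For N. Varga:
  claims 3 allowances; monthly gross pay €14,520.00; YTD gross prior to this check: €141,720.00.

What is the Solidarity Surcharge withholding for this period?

€0.00

Solidarity Surcharge: YTD €141,720.00 ≥ cap €133,120.00 → €0.00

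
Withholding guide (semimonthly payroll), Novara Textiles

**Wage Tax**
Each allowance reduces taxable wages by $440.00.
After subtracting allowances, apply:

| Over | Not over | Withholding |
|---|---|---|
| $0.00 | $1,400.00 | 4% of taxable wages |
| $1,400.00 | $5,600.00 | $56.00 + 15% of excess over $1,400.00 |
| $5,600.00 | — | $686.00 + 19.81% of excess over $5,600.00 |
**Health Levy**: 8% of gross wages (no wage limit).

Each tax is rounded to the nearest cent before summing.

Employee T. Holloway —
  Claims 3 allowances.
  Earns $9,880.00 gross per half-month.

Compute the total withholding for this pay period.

Wage Tax: taxable = $9,880.00 − 3×$440.00 = $8,560.00
  $686.00 + 19.81% × ($8,560.00 − $5,600.00) = $686.00 + 19.81% × $2,960.00 = $1,272.38
Health Levy: 8% × $9,880.00 = $790.40
Total: $1,272.38 + $790.40 = $2,062.78

$2,062.78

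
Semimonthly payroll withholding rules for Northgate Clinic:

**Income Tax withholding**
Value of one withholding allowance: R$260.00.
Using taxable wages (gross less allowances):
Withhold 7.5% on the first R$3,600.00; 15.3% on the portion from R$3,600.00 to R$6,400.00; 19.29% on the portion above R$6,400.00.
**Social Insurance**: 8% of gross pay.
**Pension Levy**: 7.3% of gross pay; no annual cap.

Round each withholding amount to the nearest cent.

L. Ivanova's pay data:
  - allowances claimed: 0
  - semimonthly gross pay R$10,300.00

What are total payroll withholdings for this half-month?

R$3,026.61

Income Tax: taxable = R$10,300.00
  R$698.40 + 19.29% × (R$10,300.00 − R$6,400.00) = R$698.40 + 19.29% × R$3,900.00 = R$1,450.71
Social Insurance: 8% × R$10,300.00 = R$824.00
Pension Levy: 7.3% × R$10,300.00 = R$751.90
Total: R$1,450.71 + R$824.00 + R$751.90 = R$3,026.61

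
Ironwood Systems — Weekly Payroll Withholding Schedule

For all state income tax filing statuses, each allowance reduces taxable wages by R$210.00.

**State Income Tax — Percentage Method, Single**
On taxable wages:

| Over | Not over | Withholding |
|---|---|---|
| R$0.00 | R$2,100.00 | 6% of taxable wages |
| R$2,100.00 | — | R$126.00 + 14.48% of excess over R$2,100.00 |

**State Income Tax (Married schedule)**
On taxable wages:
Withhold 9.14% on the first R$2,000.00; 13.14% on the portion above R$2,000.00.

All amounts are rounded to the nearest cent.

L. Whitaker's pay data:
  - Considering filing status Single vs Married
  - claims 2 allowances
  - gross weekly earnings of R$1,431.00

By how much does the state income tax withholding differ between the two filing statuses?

R$31.75

State Income Tax (Single): taxable = R$1,431.00 − 2×R$210.00 = R$1,011.00
  6% × R$1,011.00 = R$60.66
State Income Tax (Married): taxable = R$1,431.00 − 2×R$210.00 = R$1,011.00
  9.14% × R$1,011.00 = R$92.41
Difference: |R$60.66 − R$92.41| = R$31.75 (higher under Married)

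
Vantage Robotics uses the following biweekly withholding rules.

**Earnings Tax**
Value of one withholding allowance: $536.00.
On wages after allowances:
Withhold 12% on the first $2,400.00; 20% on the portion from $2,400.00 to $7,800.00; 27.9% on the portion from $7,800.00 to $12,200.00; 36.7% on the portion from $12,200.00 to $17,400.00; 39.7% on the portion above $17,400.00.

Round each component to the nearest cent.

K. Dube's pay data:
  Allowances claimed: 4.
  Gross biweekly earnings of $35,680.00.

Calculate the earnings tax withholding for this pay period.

$10,909.99

Earnings Tax: taxable = $35,680.00 − 4×$536.00 = $33,536.00
  $4,504.00 + 39.7% × ($33,536.00 − $17,400.00) = $4,504.00 + 39.7% × $16,136.00 = $10,909.99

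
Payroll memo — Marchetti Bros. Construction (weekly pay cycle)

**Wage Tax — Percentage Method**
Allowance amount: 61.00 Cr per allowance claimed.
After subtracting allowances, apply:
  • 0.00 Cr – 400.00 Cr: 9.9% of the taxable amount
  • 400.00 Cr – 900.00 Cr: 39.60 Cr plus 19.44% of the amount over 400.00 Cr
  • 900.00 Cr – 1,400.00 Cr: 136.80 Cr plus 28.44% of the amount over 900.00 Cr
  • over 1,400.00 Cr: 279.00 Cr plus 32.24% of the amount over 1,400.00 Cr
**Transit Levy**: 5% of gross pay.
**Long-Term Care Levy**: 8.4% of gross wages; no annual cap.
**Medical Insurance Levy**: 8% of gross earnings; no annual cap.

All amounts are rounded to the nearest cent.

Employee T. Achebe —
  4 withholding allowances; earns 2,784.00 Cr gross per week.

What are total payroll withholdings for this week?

1,242.32 Cr

Wage Tax: taxable = 2,784.00 Cr − 4×61.00 Cr = 2,540.00 Cr
  279.00 Cr + 32.24% × (2,540.00 Cr − 1,400.00 Cr) = 279.00 Cr + 32.24% × 1,140.00 Cr = 646.54 Cr
Transit Levy: 5% × 2,784.00 Cr = 139.20 Cr
Long-Term Care Levy: 8.4% × 2,784.00 Cr = 233.86 Cr
Medical Insurance Levy: 8% × 2,784.00 Cr = 222.72 Cr
Total: 646.54 Cr + 139.20 Cr + 233.86 Cr + 222.72 Cr = 1,242.32 Cr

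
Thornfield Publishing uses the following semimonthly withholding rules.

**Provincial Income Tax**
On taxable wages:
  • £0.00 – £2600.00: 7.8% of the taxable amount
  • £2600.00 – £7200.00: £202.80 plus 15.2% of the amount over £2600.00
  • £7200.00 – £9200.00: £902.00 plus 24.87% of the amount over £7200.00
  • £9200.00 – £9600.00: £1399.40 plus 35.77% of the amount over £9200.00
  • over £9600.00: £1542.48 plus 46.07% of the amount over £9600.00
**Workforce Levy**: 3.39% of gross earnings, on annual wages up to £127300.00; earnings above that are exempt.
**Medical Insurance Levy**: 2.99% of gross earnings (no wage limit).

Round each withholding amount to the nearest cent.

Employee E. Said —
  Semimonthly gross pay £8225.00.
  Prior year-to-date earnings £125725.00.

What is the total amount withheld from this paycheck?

Provincial Income Tax: taxable = £8225.00
  £902.00 + 24.87% × (£8225.00 − £7200.00) = £902.00 + 24.87% × £1025.00 = £1156.92
Workforce Levy: cap £127300.00 − YTD £125725.00 = £1575.00 subject; 3.39% × £1575.00 = £53.39
Medical Insurance Levy: 2.99% × £8225.00 = £245.93
Total: £1156.92 + £53.39 + £245.93 = £1456.24

£1456.24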